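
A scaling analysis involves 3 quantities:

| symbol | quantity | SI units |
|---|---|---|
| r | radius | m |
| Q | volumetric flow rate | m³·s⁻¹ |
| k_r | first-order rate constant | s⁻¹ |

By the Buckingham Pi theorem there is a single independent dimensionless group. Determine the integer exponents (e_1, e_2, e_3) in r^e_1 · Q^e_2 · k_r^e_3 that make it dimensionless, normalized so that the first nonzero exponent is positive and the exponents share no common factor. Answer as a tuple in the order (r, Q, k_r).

L: e_1·(1) + e_2·(3) + e_3·(0) = 0
T: e_1·(0) + e_2·(-1) + e_3·(-1) = 0
Solving this homogeneous linear system for the smallest-integer solution (first nonzero entry positive) gives (3, -1, 1).

(3, -1, 1)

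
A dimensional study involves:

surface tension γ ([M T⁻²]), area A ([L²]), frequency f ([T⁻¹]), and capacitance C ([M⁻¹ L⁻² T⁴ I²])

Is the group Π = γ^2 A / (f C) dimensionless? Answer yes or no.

no

Sum the exponent of each base dimension across the product:
  M: 2·[γ]_M + [A]_M − [f]_M − [C]_M = 2·(1) + (0) − (0) − (-1) = 3
  L: 2·[γ]_L + [A]_L − [f]_L − [C]_L = 2·(0) + (2) − (0) − (-2) = 4
  T: 2·[γ]_T + [A]_T − [f]_T − [C]_T = 2·(-2) + (0) − (-1) − (4) = -7
  I: 2·[γ]_I + [A]_I − [f]_I − [C]_I = 2·(0) + (0) − (0) − (2) = -2
Net dimensions [M³ L⁴ T⁻⁷ I⁻²] ≠ [1] — not dimensionless.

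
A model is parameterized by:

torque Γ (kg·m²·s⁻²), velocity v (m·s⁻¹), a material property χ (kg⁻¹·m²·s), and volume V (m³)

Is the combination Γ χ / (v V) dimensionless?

yes

Sum the exponent of each base dimension across the product:
  M: [Γ]_M − [v]_M + [χ]_M − [V]_M = (1) − (0) + (-1) − (0) = 0
  L: [Γ]_L − [v]_L + [χ]_L − [V]_L = (2) − (1) + (2) − (3) = 0
  T: [Γ]_T − [v]_T + [χ]_T − [V]_T = (-2) − (-1) + (1) − (0) = 0
  N: [Γ]_N − [v]_N + [χ]_N − [V]_N = (0) − (0) + (0) − (0) = 0
All base exponents vanish — dimensionless.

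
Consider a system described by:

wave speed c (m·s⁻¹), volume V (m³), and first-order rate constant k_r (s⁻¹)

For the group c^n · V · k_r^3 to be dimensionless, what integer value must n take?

-3

Balance the L exponent: (1)·n from c, plus (3) + 3·(0) = 3 from the rest, must sum to zero.
n + 3 = 0, so n = -3.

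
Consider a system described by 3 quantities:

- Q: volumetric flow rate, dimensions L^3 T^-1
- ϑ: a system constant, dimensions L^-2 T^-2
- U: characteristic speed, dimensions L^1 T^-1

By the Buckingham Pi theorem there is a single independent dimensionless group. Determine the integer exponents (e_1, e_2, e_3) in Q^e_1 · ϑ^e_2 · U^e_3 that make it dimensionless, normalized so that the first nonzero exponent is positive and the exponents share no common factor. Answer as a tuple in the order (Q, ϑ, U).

(2, 1, -4)

L: e_1·(3) + e_2·(-2) + e_3·(1) = 0
T: e_1·(-1) + e_2·(-2) + e_3·(-1) = 0
Solving this homogeneous linear system for the smallest-integer solution (first nonzero entry positive) gives (2, 1, -4).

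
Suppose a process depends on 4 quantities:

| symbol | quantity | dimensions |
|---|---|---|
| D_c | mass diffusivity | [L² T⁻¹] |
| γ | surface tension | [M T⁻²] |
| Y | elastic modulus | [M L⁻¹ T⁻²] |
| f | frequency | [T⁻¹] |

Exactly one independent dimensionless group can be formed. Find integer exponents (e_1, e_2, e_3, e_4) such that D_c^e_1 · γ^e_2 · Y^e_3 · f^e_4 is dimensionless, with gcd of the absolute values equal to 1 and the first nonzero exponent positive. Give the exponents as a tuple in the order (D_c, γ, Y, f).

(1, -2, 2, -1)

M: e_1·(0) + e_2·(1) + e_3·(1) + e_4·(0) = 0
L: e_1·(2) + e_2·(0) + e_3·(-1) + e_4·(0) = 0
T: e_1·(-1) + e_2·(-2) + e_3·(-2) + e_4·(-1) = 0
Solving this homogeneous linear system for the smallest-integer solution (first nonzero entry positive) gives (1, -2, 2, -1).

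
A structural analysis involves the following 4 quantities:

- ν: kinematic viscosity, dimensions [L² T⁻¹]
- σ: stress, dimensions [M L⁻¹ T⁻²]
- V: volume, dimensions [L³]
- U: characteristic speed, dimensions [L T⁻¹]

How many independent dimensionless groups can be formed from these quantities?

1

There are 4 variables and 3 base dimensions (M, L, T).
The dimension matrix has rank 3.
Independent dimensionless groups: 4 − 3 = 1.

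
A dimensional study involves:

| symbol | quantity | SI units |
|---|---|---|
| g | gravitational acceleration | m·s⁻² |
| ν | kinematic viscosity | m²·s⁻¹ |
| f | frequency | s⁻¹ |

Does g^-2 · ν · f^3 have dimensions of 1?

Sum the exponent of each base dimension across the product:
  M: −2·[g]_M + [ν]_M + 3·[f]_M = −2·(0) + (0) + 3·(0) = 0
  L: −2·[g]_L + [ν]_L + 3·[f]_L = −2·(1) + (2) + 3·(0) = 0
  T: −2·[g]_T + [ν]_T + 3·[f]_T = −2·(-2) + (-1) + 3·(-1) = 0
All base exponents vanish — dimensionless.

yes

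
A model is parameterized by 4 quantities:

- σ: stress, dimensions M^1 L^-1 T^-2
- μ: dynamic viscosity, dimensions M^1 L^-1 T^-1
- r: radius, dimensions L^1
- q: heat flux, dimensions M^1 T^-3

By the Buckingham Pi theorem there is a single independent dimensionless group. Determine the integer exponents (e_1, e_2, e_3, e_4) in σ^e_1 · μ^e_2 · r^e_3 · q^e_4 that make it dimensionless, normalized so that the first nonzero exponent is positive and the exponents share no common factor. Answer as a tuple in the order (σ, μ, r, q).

M: e_1·(1) + e_2·(1) + e_3·(0) + e_4·(1) = 0
L: e_1·(-1) + e_2·(-1) + e_3·(1) + e_4·(0) = 0
T: e_1·(-2) + e_2·(-1) + e_3·(0) + e_4·(-3) = 0
Solving this homogeneous linear system for the smallest-integer solution (first nonzero entry positive) gives (2, -1, 1, -1).

(2, -1, 1, -1)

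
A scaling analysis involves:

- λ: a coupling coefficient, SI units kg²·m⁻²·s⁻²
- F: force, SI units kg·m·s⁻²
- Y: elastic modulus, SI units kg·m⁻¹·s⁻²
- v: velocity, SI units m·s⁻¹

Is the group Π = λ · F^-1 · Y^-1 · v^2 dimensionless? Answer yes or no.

yes

Sum the exponent of each base dimension across the product:
  M: [λ]_M − [F]_M − [Y]_M + 2·[v]_M = (2) − (1) − (1) + 2·(0) = 0
  L: [λ]_L − [F]_L − [Y]_L + 2·[v]_L = (-2) − (1) − (-1) + 2·(1) = 0
  T: [λ]_T − [F]_T − [Y]_T + 2·[v]_T = (-2) − (-2) − (-2) + 2·(-1) = 0
All base exponents vanish — dimensionless.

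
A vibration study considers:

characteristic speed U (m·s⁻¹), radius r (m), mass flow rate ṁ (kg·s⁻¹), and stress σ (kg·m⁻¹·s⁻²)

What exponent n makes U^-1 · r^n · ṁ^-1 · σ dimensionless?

Balance the L exponent: (1)·n from r, plus −(1) − (0) + (-1) = -2 from the rest, must sum to zero.
n − 2 = 0, so n = 2.

2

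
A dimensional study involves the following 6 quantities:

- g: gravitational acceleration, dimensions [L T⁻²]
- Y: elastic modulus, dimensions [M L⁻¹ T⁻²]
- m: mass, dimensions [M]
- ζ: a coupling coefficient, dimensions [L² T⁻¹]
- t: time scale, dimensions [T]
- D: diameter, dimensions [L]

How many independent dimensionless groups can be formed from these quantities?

3

There are 6 variables and 3 base dimensions (M, L, T).
The dimension matrix has rank 3.
Independent dimensionless groups: 6 − 3 = 3.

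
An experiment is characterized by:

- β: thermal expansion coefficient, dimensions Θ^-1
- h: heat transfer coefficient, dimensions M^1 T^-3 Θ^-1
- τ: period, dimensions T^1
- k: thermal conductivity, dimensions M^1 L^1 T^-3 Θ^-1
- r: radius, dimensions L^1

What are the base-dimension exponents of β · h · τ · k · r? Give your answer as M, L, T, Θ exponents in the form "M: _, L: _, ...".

Collect each base-dimension exponent across the product:
  M: (0) + (1) + (0) + (1) + (0) = 2
  L: (0) + (0) + (0) + (1) + (1) = 2
  T: (0) + (-3) + (1) + (-3) + (0) = -5
  Θ: (-1) + (-1) + (0) + (-1) + (0) = -3
So the dimensions are [M² L² T⁻⁵ Θ⁻³].

M: 2, L: 2, T: -5, Θ: -3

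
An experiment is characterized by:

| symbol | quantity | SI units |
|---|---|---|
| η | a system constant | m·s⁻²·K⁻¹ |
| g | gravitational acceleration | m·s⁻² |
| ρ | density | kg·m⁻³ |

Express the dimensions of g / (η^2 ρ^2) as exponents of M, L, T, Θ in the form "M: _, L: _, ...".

Collect each base-dimension exponent across the product:
  M: −2·(0) + (0) − 2·(1) = -2
  L: −2·(1) + (1) − 2·(-3) = 5
  T: −2·(-2) + (-2) − 2·(0) = 2
  Θ: −2·(-1) + (0) − 2·(0) = 2
So the dimensions are [M⁻² L⁵ T² Θ²].

M: -2, L: 5, T: 2, Θ: 2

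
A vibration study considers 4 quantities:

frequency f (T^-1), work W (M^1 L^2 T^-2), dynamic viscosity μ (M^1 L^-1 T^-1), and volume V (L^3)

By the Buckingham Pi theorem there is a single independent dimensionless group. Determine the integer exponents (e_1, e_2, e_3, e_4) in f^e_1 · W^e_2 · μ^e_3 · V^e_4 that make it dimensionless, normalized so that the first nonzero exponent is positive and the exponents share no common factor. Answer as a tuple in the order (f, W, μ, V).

M: e_1·(0) + e_2·(1) + e_3·(1) + e_4·(0) = 0
L: e_1·(0) + e_2·(2) + e_3·(-1) + e_4·(3) = 0
T: e_1·(-1) + e_2·(-2) + e_3·(-1) + e_4·(0) = 0
Solving this homogeneous linear system for the smallest-integer solution (first nonzero entry positive) gives (1, -1, 1, 1).

(1, -1, 1, 1)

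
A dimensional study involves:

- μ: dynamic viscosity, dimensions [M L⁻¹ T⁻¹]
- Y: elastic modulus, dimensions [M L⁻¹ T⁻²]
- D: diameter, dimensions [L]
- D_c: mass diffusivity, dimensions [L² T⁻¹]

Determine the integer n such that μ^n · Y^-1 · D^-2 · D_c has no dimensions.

Balance the M exponent: (1)·n from μ, plus −(1) − 2·(0) + (0) = -1 from the rest, must sum to zero.
n − 1 = 0, so n = 1.

1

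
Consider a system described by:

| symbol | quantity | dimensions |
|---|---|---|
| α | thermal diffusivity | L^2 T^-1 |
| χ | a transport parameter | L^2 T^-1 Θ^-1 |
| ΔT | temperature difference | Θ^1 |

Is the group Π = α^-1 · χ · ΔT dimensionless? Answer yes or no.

yes

Sum the exponent of each base dimension across the product:
  M: −[α]_M + [χ]_M + [ΔT]_M = −(0) + (0) + (0) = 0
  L: −[α]_L + [χ]_L + [ΔT]_L = −(2) + (2) + (0) = 0
  T: −[α]_T + [χ]_T + [ΔT]_T = −(-1) + (-1) + (0) = 0
  Θ: −[α]_Θ + [χ]_Θ + [ΔT]_Θ = −(0) + (-1) + (1) = 0
All base exponents vanish — dimensionless.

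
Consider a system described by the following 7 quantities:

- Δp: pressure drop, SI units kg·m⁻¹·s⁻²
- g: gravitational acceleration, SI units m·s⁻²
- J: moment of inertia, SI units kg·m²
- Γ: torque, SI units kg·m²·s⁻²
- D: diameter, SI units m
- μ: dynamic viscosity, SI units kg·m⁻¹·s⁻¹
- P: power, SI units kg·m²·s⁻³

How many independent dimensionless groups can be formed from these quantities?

There are 7 variables and 3 base dimensions (M, L, T).
The dimension matrix has rank 3.
Independent dimensionless groups: 7 − 3 = 4.

4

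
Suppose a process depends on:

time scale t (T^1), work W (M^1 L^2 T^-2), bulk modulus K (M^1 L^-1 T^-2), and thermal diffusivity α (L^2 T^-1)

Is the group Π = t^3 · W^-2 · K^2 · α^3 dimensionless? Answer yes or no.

yes

Sum the exponent of each base dimension across the product:
  M: 3·[t]_M − 2·[W]_M + 2·[K]_M + 3·[α]_M = 3·(0) − 2·(1) + 2·(1) + 3·(0) = 0
  L: 3·[t]_L − 2·[W]_L + 2·[K]_L + 3·[α]_L = 3·(0) − 2·(2) + 2·(-1) + 3·(2) = 0
  T: 3·[t]_T − 2·[W]_T + 2·[K]_T + 3·[α]_T = 3·(1) − 2·(-2) + 2·(-2) + 3·(-1) = 0
  Θ: 3·[t]_Θ − 2·[W]_Θ + 2·[K]_Θ + 3·[α]_Θ = 3·(0) − 2·(0) + 2·(0) + 3·(0) = 0
All base exponents vanish — dimensionless.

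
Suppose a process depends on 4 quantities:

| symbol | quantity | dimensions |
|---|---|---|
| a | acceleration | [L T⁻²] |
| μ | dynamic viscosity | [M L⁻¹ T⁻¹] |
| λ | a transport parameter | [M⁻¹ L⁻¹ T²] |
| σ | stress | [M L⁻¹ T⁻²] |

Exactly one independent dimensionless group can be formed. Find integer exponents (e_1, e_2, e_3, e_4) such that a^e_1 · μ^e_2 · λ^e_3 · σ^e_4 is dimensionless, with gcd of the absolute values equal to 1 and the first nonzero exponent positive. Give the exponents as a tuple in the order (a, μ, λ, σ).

M: e_1·(0) + e_2·(1) + e_3·(-1) + e_4·(1) = 0
L: e_1·(1) + e_2·(-1) + e_3·(-1) + e_4·(-1) = 0
T: e_1·(-2) + e_2·(-1) + e_3·(2) + e_4·(-2) = 0
Solving this homogeneous linear system for the smallest-integer solution (first nonzero entry positive) gives (2, 4, 1, -3).

(2, 4, 1, -3)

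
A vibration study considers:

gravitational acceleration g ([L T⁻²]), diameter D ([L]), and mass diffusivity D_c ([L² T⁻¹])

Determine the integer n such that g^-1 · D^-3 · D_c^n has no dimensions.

Balance the L exponent: (2)·n from D_c, plus −(1) − 3·(1) = -4 from the rest, must sum to zero.
2n − 4 = 0, so n = 2.

2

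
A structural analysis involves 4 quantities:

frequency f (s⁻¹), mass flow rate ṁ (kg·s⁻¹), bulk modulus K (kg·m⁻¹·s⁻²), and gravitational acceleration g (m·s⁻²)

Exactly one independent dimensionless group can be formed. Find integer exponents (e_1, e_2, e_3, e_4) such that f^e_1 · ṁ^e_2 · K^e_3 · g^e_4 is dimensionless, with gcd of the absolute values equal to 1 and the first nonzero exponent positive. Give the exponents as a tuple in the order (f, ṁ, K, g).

M: e_1·(0) + e_2·(1) + e_3·(1) + e_4·(0) = 0
L: e_1·(0) + e_2·(0) + e_3·(-1) + e_4·(1) = 0
T: e_1·(-1) + e_2·(-1) + e_3·(-2) + e_4·(-2) = 0
Solving this homogeneous linear system for the smallest-integer solution (first nonzero entry positive) gives (3, 1, -1, -1).

(3, 1, -1, -1)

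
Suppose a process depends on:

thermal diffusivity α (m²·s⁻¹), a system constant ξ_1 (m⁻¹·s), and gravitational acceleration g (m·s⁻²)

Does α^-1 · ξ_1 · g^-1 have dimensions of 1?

Sum the exponent of each base dimension across the product:
  L: −[α]_L + [ξ_1]_L − [g]_L = −(2) + (-1) − (1) = -4
  T: −[α]_T + [ξ_1]_T − [g]_T = −(-1) + (1) − (-2) = 4
Net dimensions [L⁻⁴ T⁴] ≠ [1] — not dimensionless.

no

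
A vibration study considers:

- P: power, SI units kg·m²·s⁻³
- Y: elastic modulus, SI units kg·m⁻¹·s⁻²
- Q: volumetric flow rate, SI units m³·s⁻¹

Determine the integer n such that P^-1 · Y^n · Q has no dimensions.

Balance the M exponent: (1)·n from Y, plus −(1) + (0) = -1 from the rest, must sum to zero.
n − 1 = 0, so n = 1.

1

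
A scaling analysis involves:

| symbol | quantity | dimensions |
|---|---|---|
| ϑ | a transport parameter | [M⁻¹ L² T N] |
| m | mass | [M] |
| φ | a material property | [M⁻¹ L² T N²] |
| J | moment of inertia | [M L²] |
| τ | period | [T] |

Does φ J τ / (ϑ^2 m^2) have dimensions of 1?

Sum the exponent of each base dimension across the product:
  M: −2·[ϑ]_M − 2·[m]_M + [φ]_M + [J]_M + [τ]_M = −2·(-1) − 2·(1) + (-1) + (1) + (0) = 0
  L: −2·[ϑ]_L − 2·[m]_L + [φ]_L + [J]_L + [τ]_L = −2·(2) − 2·(0) + (2) + (2) + (0) = 0
  T: −2·[ϑ]_T − 2·[m]_T + [φ]_T + [J]_T + [τ]_T = −2·(1) − 2·(0) + (1) + (0) + (1) = 0
  N: −2·[ϑ]_N − 2·[m]_N + [φ]_N + [J]_N + [τ]_N = −2·(1) − 2·(0) + (2) + (0) + (0) = 0
All base exponents vanish — dimensionless.

yes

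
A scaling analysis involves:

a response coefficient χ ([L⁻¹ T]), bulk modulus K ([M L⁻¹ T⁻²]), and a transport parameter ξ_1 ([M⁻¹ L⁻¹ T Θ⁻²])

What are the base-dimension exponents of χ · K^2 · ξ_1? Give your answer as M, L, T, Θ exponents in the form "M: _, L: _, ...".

M: 1, L: -4, T: -2, Θ: -2

Collect each base-dimension exponent across the product:
  M: (0) + 2·(1) + (-1) = 1
  L: (-1) + 2·(-1) + (-1) = -4
  T: (1) + 2·(-2) + (1) = -2
  Θ: (0) + 2·(0) + (-2) = -2
So the dimensions are [M L⁻⁴ T⁻² Θ⁻²].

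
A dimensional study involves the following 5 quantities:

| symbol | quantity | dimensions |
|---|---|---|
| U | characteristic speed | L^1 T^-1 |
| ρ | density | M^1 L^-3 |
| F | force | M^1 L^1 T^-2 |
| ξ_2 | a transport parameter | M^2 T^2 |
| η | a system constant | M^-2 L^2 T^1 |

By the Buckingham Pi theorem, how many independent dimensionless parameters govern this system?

2

There are 5 variables and 3 base dimensions (M, L, T).
The dimension matrix has rank 3.
Independent dimensionless groups: 5 − 3 = 2.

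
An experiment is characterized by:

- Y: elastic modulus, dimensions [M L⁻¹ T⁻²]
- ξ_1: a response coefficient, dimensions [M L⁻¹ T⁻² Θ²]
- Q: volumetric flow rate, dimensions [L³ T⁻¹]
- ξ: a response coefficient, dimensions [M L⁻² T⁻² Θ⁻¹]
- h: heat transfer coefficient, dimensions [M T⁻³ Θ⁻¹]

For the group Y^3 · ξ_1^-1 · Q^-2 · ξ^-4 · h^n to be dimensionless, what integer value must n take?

2

Balance the M exponent: (1)·n from h, plus 3·(1) − (1) − 2·(0) − 4·(1) = -2 from the rest, must sum to zero.
n − 2 = 0, so n = 2.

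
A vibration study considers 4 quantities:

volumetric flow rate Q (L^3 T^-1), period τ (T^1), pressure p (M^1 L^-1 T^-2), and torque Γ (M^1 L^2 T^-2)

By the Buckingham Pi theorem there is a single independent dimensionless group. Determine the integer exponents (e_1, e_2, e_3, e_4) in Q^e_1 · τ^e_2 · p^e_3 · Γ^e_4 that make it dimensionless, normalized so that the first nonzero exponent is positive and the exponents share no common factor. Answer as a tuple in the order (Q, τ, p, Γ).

(1, 1, 1, -1)

M: e_1·(0) + e_2·(0) + e_3·(1) + e_4·(1) = 0
L: e_1·(3) + e_2·(0) + e_3·(-1) + e_4·(2) = 0
T: e_1·(-1) + e_2·(1) + e_3·(-2) + e_4·(-2) = 0
Solving this homogeneous linear system for the smallest-integer solution (first nonzero entry positive) gives (1, 1, 1, -1).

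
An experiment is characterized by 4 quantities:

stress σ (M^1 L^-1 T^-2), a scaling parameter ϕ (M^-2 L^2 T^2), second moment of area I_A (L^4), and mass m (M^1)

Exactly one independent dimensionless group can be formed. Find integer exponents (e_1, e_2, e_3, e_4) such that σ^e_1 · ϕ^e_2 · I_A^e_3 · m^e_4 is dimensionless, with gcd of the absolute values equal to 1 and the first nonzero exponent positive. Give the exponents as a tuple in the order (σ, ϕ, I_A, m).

M: e_1·(1) + e_2·(-2) + e_3·(0) + e_4·(1) = 0
L: e_1·(-1) + e_2·(2) + e_3·(4) + e_4·(0) = 0
T: e_1·(-2) + e_2·(2) + e_3·(0) + e_4·(0) = 0
Solving this homogeneous linear system for the smallest-integer solution (first nonzero entry positive) gives (4, 4, -1, 4).

(4, 4, -1, 4)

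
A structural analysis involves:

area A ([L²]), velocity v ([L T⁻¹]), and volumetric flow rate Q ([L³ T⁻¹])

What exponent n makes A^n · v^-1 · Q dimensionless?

Balance the L exponent: (2)·n from A, plus −(1) + (3) = 2 from the rest, must sum to zero.
2n + 2 = 0, so n = -1.

-1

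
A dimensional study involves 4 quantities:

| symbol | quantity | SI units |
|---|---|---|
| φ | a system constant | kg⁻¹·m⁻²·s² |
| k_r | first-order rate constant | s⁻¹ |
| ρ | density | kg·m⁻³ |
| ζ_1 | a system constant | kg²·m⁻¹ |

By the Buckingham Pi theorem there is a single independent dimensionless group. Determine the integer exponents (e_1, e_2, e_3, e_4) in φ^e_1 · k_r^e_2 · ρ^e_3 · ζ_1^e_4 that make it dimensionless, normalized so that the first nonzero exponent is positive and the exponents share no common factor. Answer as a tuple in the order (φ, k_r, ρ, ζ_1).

(1, 2, -1, 1)

M: e_1·(-1) + e_2·(0) + e_3·(1) + e_4·(2) = 0
L: e_1·(-2) + e_2·(0) + e_3·(-3) + e_4·(-1) = 0
T: e_1·(2) + e_2·(-1) + e_3·(0) + e_4·(0) = 0
Solving this homogeneous linear system for the smallest-integer solution (first nonzero entry positive) gives (1, 2, -1, 1).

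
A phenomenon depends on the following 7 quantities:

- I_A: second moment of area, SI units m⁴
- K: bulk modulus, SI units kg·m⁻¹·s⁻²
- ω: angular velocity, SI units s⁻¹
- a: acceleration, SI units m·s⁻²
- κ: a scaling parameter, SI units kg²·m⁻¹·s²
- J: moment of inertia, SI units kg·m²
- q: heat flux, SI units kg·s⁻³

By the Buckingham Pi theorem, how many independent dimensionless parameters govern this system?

There are 7 variables and 3 base dimensions (M, L, T).
The dimension matrix has rank 3.
Independent dimensionless groups: 7 − 3 = 4.

4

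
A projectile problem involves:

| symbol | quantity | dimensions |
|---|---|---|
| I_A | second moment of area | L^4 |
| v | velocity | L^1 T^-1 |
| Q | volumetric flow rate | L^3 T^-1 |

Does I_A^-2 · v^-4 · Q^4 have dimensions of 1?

Sum the exponent of each base dimension across the product:
  L: −2·[I_A]_L − 4·[v]_L + 4·[Q]_L = −2·(4) − 4·(1) + 4·(3) = 0
  T: −2·[I_A]_T − 4·[v]_T + 4·[Q]_T = −2·(0) − 4·(-1) + 4·(-1) = 0
All base exponents vanish — dimensionless.

yes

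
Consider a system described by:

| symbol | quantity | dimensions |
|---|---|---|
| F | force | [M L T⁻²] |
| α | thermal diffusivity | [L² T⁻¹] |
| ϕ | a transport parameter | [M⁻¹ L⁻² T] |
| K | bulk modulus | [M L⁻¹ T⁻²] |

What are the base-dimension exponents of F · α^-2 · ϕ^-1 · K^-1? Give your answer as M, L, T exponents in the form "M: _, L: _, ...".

Collect each base-dimension exponent across the product:
  M: (1) − 2·(0) − (-1) − (1) = 1
  L: (1) − 2·(2) − (-2) − (-1) = 0
  T: (-2) − 2·(-1) − (1) − (-2) = 1
So the dimensions are [M T].

M: 1, L: 0, T: 1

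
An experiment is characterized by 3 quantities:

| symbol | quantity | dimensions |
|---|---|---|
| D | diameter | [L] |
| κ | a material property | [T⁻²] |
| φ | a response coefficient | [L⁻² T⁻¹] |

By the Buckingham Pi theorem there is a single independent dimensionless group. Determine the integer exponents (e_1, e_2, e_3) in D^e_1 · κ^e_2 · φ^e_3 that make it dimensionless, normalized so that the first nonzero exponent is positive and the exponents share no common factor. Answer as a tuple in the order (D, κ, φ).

(4, -1, 2)

L: e_1·(1) + e_2·(0) + e_3·(-2) = 0
T: e_1·(0) + e_2·(-2) + e_3·(-1) = 0
Solving this homogeneous linear system for the smallest-integer solution (first nonzero entry positive) gives (4, -1, 2).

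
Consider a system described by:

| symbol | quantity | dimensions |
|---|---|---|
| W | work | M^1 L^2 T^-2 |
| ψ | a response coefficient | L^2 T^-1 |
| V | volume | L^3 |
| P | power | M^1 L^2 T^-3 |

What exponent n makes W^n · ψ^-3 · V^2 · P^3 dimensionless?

Balance the M exponent: (1)·n from W, plus −3·(0) + 2·(0) + 3·(1) = 3 from the rest, must sum to zero.
n + 3 = 0, so n = -3.

-3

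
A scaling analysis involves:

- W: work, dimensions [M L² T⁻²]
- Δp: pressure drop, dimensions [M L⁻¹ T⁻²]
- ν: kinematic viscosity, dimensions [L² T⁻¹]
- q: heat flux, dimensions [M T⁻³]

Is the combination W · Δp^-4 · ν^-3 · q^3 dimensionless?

Sum the exponent of each base dimension across the product:
  M: [W]_M − 4·[Δp]_M − 3·[ν]_M + 3·[q]_M = (1) − 4·(1) − 3·(0) + 3·(1) = 0
  L: [W]_L − 4·[Δp]_L − 3·[ν]_L + 3·[q]_L = (2) − 4·(-1) − 3·(2) + 3·(0) = 0
  T: [W]_T − 4·[Δp]_T − 3·[ν]_T + 3·[q]_T = (-2) − 4·(-2) − 3·(-1) + 3·(-3) = 0
All base exponents vanish — dimensionless.

yes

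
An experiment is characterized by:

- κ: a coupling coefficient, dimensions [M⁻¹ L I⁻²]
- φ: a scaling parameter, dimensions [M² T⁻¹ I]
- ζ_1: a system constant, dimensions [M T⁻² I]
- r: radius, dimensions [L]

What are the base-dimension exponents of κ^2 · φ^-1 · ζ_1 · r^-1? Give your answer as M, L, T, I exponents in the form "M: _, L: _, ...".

M: -3, L: 1, T: -1, I: -4

Collect each base-dimension exponent across the product:
  M: 2·(-1) − (2) + (1) − (0) = -3
  L: 2·(1) − (0) + (0) − (1) = 1
  T: 2·(0) − (-1) + (-2) − (0) = -1
  I: 2·(-2) − (1) + (1) − (0) = -4
So the dimensions are [M⁻³ L T⁻¹ I⁻⁴].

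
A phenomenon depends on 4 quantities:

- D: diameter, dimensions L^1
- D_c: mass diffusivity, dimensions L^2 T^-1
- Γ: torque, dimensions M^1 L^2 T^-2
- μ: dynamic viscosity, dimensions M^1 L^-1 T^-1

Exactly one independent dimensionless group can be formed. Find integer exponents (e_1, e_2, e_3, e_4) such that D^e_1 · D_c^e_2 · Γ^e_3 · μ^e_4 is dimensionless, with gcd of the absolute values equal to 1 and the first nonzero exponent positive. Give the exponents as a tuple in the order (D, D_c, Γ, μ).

M: e_1·(0) + e_2·(0) + e_3·(1) + e_4·(1) = 0
L: e_1·(1) + e_2·(2) + e_3·(2) + e_4·(-1) = 0
T: e_1·(0) + e_2·(-1) + e_3·(-2) + e_4·(-1) = 0
Solving this homogeneous linear system for the smallest-integer solution (first nonzero entry positive) gives (1, 1, -1, 1).

(1, 1, -1, 1)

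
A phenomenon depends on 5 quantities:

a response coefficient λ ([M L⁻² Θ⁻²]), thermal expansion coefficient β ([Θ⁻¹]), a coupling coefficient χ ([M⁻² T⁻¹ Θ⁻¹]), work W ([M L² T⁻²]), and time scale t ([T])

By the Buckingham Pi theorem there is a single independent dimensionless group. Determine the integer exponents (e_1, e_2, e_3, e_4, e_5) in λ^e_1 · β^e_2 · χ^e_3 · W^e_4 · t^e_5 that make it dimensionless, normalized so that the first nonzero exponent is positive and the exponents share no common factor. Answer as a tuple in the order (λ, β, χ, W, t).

(1, -3, 1, 1, 3)

M: e_1·(1) + e_2·(0) + e_3·(-2) + e_4·(1) + e_5·(0) = 0
L: e_1·(-2) + e_2·(0) + e_3·(0) + e_4·(2) + e_5·(0) = 0
T: e_1·(0) + e_2·(0) + e_3·(-1) + e_4·(-2) + e_5·(1) = 0
Θ: e_1·(-2) + e_2·(-1) + e_3·(-1) + e_4·(0) + e_5·(0) = 0
Solving this homogeneous linear system for the smallest-integer solution (first nonzero entry positive) gives (1, -3, 1, 1, 3).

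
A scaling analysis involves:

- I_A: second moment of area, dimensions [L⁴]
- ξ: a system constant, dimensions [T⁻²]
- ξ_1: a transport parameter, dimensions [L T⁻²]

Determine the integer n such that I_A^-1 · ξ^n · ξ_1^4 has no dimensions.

-4

Balance the T exponent: (-2)·n from ξ, plus −(0) + 4·(-2) = -8 from the rest, must sum to zero.
-2n − 8 = 0, so n = -4.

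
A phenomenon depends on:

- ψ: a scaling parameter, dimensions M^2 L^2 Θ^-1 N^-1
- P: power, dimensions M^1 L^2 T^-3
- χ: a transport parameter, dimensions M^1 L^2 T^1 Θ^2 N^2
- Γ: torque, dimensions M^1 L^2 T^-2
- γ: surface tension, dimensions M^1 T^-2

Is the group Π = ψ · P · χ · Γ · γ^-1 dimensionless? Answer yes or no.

no

Sum the exponent of each base dimension across the product:
  M: [ψ]_M + [P]_M + [χ]_M + [Γ]_M − [γ]_M = (2) + (1) + (1) + (1) − (1) = 4
  L: [ψ]_L + [P]_L + [χ]_L + [Γ]_L − [γ]_L = (2) + (2) + (2) + (2) − (0) = 8
  T: [ψ]_T + [P]_T + [χ]_T + [Γ]_T − [γ]_T = (0) + (-3) + (1) + (-2) − (-2) = -2
  Θ: [ψ]_Θ + [P]_Θ + [χ]_Θ + [Γ]_Θ − [γ]_Θ = (-1) + (0) + (2) + (0) − (0) = 1
  N: [ψ]_N + [P]_N + [χ]_N + [Γ]_N − [γ]_N = (-1) + (0) + (2) + (0) − (0) = 1
Net dimensions [M⁴ L⁸ T⁻² Θ N] ≠ [1] — not dimensionless.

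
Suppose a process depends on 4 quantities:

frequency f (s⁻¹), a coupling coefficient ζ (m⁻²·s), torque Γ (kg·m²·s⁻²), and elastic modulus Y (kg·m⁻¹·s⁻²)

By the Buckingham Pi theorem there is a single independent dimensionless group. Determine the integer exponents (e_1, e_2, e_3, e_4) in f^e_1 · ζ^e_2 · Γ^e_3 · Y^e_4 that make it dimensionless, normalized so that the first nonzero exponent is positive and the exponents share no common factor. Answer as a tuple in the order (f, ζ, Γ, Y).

M: e_1·(0) + e_2·(0) + e_3·(1) + e_4·(1) = 0
L: e_1·(0) + e_2·(-2) + e_3·(2) + e_4·(-1) = 0
T: e_1·(-1) + e_2·(1) + e_3·(-2) + e_4·(-2) = 0
Solving this homogeneous linear system for the smallest-integer solution (first nonzero entry positive) gives (3, 3, 2, -2).

(3, 3, 2, -2)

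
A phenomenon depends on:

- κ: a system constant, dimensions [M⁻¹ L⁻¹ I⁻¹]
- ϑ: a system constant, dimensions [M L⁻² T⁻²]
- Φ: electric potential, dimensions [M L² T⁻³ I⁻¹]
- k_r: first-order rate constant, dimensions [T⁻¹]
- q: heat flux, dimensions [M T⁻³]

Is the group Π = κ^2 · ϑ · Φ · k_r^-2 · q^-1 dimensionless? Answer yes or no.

no

Sum the exponent of each base dimension across the product:
  M: 2·[κ]_M + [ϑ]_M + [Φ]_M − 2·[k_r]_M − [q]_M = 2·(-1) + (1) + (1) − 2·(0) − (1) = -1
  L: 2·[κ]_L + [ϑ]_L + [Φ]_L − 2·[k_r]_L − [q]_L = 2·(-1) + (-2) + (2) − 2·(0) − (0) = -2
  T: 2·[κ]_T + [ϑ]_T + [Φ]_T − 2·[k_r]_T − [q]_T = 2·(0) + (-2) + (-3) − 2·(-1) − (-3) = 0
  I: 2·[κ]_I + [ϑ]_I + [Φ]_I − 2·[k_r]_I − [q]_I = 2·(-1) + (0) + (-1) − 2·(0) − (0) = -3
Net dimensions [M⁻¹ L⁻² I⁻³] ≠ [1] — not dimensionless.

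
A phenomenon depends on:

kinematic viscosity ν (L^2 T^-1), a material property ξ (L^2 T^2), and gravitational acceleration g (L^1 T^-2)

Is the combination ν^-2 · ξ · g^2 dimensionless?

yes

Sum the exponent of each base dimension across the product:
  M: −2·[ν]_M + [ξ]_M + 2·[g]_M = −2·(0) + (0) + 2·(0) = 0
  L: −2·[ν]_L + [ξ]_L + 2·[g]_L = −2·(2) + (2) + 2·(1) = 0
  T: −2·[ν]_T + [ξ]_T + 2·[g]_T = −2·(-1) + (2) + 2·(-2) = 0
All base exponents vanish — dimensionless.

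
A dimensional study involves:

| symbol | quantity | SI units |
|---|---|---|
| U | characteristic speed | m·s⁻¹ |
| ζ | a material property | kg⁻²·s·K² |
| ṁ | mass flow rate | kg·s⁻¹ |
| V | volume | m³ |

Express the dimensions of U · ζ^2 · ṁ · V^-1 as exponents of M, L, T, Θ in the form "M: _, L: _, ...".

M: -3, L: -2, T: 0, Θ: 4

Collect each base-dimension exponent across the product:
  M: (0) + 2·(-2) + (1) − (0) = -3
  L: (1) + 2·(0) + (0) − (3) = -2
  T: (-1) + 2·(1) + (-1) − (0) = 0
  Θ: (0) + 2·(2) + (0) − (0) = 4
So the dimensions are [M⁻³ L⁻² Θ⁴].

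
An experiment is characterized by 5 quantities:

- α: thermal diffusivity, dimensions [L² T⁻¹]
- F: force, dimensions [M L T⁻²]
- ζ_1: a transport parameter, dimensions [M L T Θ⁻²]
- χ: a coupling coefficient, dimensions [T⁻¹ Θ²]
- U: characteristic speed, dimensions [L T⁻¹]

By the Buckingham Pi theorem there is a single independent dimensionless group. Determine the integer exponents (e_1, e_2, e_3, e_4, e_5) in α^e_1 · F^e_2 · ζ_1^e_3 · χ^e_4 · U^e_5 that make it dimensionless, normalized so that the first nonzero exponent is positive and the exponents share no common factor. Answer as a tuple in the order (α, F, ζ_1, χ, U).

(2, 1, -1, -1, -4)

M: e_1·(0) + e_2·(1) + e_3·(1) + e_4·(0) + e_5·(0) = 0
L: e_1·(2) + e_2·(1) + e_3·(1) + e_4·(0) + e_5·(1) = 0
T: e_1·(-1) + e_2·(-2) + e_3·(1) + e_4·(-1) + e_5·(-1) = 0
Θ: e_1·(0) + e_2·(0) + e_3·(-2) + e_4·(2) + e_5·(0) = 0
Solving this homogeneous linear system for the smallest-integer solution (first nonzero entry positive) gives (2, 1, -1, -1, -4).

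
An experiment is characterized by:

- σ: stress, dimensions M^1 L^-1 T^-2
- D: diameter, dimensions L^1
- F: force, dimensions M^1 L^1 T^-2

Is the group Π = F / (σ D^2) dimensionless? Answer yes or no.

yes

Sum the exponent of each base dimension across the product:
  M: −[σ]_M − 2·[D]_M + [F]_M = −(1) − 2·(0) + (1) = 0
  L: −[σ]_L − 2·[D]_L + [F]_L = −(-1) − 2·(1) + (1) = 0
  T: −[σ]_T − 2·[D]_T + [F]_T = −(-2) − 2·(0) + (-2) = 0
All base exponents vanish — dimensionless.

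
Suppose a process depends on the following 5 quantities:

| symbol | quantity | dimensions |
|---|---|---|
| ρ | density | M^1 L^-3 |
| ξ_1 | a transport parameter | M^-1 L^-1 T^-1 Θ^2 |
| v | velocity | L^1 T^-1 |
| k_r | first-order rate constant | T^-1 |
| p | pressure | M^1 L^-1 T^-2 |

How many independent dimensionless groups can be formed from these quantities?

1

There are 5 variables and 4 base dimensions (M, L, T, Θ).
The dimension matrix has rank 4.
Independent dimensionless groups: 5 − 4 = 1.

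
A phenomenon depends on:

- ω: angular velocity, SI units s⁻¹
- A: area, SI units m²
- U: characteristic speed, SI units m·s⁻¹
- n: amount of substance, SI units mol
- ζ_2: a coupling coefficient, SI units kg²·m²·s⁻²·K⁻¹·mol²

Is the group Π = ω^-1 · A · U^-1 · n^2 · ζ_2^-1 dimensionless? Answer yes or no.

no

Sum the exponent of each base dimension across the product:
  M: −[ω]_M + [A]_M − [U]_M + 2·[n]_M − [ζ_2]_M = −(0) + (0) − (0) + 2·(0) − (2) = -2
  L: −[ω]_L + [A]_L − [U]_L + 2·[n]_L − [ζ_2]_L = −(0) + (2) − (1) + 2·(0) − (2) = -1
  T: −[ω]_T + [A]_T − [U]_T + 2·[n]_T − [ζ_2]_T = −(-1) + (0) − (-1) + 2·(0) − (-2) = 4
  Θ: −[ω]_Θ + [A]_Θ − [U]_Θ + 2·[n]_Θ − [ζ_2]_Θ = −(0) + (0) − (0) + 2·(0) − (-1) = 1
  N: −[ω]_N + [A]_N − [U]_N + 2·[n]_N − [ζ_2]_N = −(0) + (0) − (0) + 2·(1) − (2) = 0
Net dimensions [M⁻² L⁻¹ T⁴ Θ] ≠ [1] — not dimensionless.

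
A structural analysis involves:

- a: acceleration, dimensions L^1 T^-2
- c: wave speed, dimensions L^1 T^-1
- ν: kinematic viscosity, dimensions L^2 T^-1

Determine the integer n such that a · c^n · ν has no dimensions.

Balance the L exponent: (1)·n from c, plus (1) + (2) = 3 from the rest, must sum to zero.
n + 3 = 0, so n = -3.

-3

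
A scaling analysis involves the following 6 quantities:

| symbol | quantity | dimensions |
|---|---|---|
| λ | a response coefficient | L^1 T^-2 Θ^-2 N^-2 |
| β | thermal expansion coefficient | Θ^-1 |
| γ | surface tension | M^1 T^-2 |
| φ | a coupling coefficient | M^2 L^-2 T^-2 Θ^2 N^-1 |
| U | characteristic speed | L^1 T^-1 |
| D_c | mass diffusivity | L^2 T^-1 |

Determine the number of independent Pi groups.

There are 6 variables and 5 base dimensions (M, L, T, Θ, N).
The dimension matrix has rank 5.
Independent dimensionless groups: 6 − 5 = 1.

1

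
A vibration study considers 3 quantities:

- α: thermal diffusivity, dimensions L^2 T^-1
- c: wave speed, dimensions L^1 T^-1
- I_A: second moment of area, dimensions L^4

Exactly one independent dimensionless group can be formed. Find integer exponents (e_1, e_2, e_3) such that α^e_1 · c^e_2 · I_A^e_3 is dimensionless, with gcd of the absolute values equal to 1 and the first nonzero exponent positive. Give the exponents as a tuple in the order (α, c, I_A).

(4, -4, -1)

L: e_1·(2) + e_2·(1) + e_3·(4) = 0
T: e_1·(-1) + e_2·(-1) + e_3·(0) = 0
Solving this homogeneous linear system for the smallest-integer solution (first nonzero entry positive) gives (4, -4, -1).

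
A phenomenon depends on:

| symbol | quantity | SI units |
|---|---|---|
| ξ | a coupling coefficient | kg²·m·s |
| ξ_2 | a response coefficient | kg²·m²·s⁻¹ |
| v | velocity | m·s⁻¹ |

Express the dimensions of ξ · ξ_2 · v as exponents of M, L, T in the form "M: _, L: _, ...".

Collect each base-dimension exponent across the product:
  M: (2) + (2) + (0) = 4
  L: (1) + (2) + (1) = 4
  T: (1) + (-1) + (-1) = -1
So the dimensions are [M⁴ L⁴ T⁻¹].

M: 4, L: 4, T: -1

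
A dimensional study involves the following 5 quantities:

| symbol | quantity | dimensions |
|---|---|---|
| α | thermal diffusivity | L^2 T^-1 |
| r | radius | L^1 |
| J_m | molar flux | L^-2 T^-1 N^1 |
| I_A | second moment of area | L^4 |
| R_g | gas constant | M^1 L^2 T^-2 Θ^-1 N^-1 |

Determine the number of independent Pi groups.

There are 5 variables and 5 base dimensions (M, L, T, Θ, N).
The dimension matrix has rank 4 (less than 5: the dimension vectors are linearly dependent).
Independent dimensionless groups: 5 − 4 = 1.

1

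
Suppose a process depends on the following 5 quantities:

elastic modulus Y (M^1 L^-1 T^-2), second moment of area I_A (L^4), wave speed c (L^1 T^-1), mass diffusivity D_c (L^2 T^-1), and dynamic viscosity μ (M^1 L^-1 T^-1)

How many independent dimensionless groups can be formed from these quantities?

2

There are 5 variables and 3 base dimensions (M, L, T).
The dimension matrix has rank 3.
Independent dimensionless groups: 5 − 3 = 2.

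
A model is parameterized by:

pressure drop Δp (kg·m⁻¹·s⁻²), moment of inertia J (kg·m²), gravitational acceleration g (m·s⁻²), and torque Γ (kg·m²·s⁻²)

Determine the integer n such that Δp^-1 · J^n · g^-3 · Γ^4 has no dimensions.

Balance the M exponent: (1)·n from J, plus −(1) − 3·(0) + 4·(1) = 3 from the rest, must sum to zero.
n + 3 = 0, so n = -3.

-3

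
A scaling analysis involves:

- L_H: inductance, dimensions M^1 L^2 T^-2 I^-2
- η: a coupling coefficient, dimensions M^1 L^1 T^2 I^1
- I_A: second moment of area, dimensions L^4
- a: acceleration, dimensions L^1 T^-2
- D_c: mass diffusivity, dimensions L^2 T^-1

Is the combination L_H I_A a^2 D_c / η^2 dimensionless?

no

Sum the exponent of each base dimension across the product:
  M: [L_H]_M − 2·[η]_M + [I_A]_M + 2·[a]_M + [D_c]_M = (1) − 2·(1) + (0) + 2·(0) + (0) = -1
  L: [L_H]_L − 2·[η]_L + [I_A]_L + 2·[a]_L + [D_c]_L = (2) − 2·(1) + (4) + 2·(1) + (2) = 8
  T: [L_H]_T − 2·[η]_T + [I_A]_T + 2·[a]_T + [D_c]_T = (-2) − 2·(2) + (0) + 2·(-2) + (-1) = -11
  I: [L_H]_I − 2·[η]_I + [I_A]_I + 2·[a]_I + [D_c]_I = (-2) − 2·(1) + (0) + 2·(0) + (0) = -4
Net dimensions [M⁻¹ L⁸ T⁻¹¹ I⁻⁴] ≠ [1] — not dimensionless.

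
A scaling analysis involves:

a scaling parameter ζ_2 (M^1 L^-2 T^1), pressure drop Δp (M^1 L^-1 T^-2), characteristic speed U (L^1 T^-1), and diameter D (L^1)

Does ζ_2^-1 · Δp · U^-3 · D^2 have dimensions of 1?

yes

Sum the exponent of each base dimension across the product:
  M: −[ζ_2]_M + [Δp]_M − 3·[U]_M + 2·[D]_M = −(1) + (1) − 3·(0) + 2·(0) = 0
  L: −[ζ_2]_L + [Δp]_L − 3·[U]_L + 2·[D]_L = −(-2) + (-1) − 3·(1) + 2·(1) = 0
  T: −[ζ_2]_T + [Δp]_T − 3·[U]_T + 2·[D]_T = −(1) + (-2) − 3·(-1) + 2·(0) = 0
All base exponents vanish — dimensionless.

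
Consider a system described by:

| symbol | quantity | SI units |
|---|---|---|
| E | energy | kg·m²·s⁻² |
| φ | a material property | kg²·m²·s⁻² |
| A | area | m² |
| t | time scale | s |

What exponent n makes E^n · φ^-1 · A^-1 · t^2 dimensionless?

Balance the M exponent: (1)·n from E, plus −(2) − (0) + 2·(0) = -2 from the rest, must sum to zero.
n − 2 = 0, so n = 2.

2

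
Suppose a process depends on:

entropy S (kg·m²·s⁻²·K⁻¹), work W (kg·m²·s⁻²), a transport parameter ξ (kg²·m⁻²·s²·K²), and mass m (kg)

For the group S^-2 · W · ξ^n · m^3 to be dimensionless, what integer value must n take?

Balance the M exponent: (2)·n from ξ, plus −2·(1) + (1) + 3·(1) = 2 from the rest, must sum to zero.
2n + 2 = 0, so n = -1.

-1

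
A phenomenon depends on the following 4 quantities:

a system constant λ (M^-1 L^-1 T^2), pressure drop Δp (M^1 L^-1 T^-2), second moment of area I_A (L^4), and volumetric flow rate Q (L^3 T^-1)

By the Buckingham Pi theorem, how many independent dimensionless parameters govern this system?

1

There are 4 variables and 3 base dimensions (M, L, T).
The dimension matrix has rank 3.
Independent dimensionless groups: 4 − 3 = 1.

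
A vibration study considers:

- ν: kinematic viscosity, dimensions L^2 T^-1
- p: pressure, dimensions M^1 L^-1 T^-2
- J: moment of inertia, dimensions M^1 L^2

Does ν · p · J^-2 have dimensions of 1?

Sum the exponent of each base dimension across the product:
  M: [ν]_M + [p]_M − 2·[J]_M = (0) + (1) − 2·(1) = -1
  L: [ν]_L + [p]_L − 2·[J]_L = (2) + (-1) − 2·(2) = -3
  T: [ν]_T + [p]_T − 2·[J]_T = (-1) + (-2) − 2·(0) = -3
Net dimensions [M⁻¹ L⁻³ T⁻³] ≠ [1] — not dimensionless.

no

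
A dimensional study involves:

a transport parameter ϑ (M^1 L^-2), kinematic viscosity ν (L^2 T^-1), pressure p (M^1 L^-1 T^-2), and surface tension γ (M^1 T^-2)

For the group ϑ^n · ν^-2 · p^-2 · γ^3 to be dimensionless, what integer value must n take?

-1

Balance the M exponent: (1)·n from ϑ, plus −2·(0) − 2·(1) + 3·(1) = 1 from the rest, must sum to zero.
n + 1 = 0, so n = -1.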